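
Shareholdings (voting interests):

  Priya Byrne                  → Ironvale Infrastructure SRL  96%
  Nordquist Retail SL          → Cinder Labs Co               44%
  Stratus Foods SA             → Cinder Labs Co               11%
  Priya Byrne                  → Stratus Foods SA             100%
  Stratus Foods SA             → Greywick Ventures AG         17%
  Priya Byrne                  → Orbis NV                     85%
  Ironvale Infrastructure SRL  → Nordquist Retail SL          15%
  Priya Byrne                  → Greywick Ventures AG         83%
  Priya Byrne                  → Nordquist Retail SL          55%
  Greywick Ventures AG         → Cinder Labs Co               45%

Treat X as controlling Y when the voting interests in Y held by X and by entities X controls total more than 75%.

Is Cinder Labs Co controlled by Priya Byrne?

Priya holds 96% of Ironvale, so Priya controls Ironvale.
Priya holds 100% of Stratus, so Priya controls Stratus.
Priya holds 85% of Orbis, so Priya controls Orbis.
Priya and Stratus together hold 83% + 17% = 100% of Greywick, so Priya controls Greywick.
In Cinder, Priya's side holds only 45% + 11% = 56%, not > 75%.
So Priya does not control Cinder.

No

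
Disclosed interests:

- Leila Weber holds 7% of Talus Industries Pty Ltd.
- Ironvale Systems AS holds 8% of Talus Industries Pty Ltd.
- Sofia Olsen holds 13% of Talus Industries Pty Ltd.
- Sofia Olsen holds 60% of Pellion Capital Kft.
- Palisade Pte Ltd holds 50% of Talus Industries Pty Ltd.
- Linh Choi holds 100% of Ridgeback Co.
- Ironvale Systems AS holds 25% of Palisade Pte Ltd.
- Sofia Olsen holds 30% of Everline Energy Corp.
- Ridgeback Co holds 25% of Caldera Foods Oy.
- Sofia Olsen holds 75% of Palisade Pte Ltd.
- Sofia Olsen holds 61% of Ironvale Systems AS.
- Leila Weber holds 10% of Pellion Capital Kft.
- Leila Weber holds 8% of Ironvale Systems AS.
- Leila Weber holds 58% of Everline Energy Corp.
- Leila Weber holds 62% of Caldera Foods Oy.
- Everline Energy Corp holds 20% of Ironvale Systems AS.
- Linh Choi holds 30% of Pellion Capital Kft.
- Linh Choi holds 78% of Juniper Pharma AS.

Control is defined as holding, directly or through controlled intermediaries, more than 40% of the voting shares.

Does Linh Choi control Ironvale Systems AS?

Linh holds 100% of Ridgeback, so Linh controls Ridgeback.
Linh holds 78% of Juniper, so Linh controls Juniper.
Neither Linh nor any entity Linh controls holds any voting interest in Ironvale.
So Linh does not control Ironvale.

No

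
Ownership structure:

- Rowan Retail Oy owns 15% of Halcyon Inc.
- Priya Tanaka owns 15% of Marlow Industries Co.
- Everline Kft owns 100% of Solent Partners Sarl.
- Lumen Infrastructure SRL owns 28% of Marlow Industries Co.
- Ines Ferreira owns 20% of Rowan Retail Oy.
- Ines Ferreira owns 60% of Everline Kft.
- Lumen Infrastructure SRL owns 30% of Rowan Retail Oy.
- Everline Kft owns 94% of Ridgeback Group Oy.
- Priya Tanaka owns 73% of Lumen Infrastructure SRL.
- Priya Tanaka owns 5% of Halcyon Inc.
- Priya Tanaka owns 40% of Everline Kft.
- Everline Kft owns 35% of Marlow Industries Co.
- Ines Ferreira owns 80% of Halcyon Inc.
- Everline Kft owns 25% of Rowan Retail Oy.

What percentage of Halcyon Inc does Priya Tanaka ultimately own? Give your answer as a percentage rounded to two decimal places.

9.79%

Priya reaches Halcyon along 3 paths.
Via Everline → Rowan: 40% × 25% × 15% = 1.5%.
Via Lumen → Rowan: 73% × 30% × 15% = 3.285%.
Direct stake: 5% = 5%.
Total: 1.5% + 3.285% + 5% = 9.785%.
Rounded: 9.79%.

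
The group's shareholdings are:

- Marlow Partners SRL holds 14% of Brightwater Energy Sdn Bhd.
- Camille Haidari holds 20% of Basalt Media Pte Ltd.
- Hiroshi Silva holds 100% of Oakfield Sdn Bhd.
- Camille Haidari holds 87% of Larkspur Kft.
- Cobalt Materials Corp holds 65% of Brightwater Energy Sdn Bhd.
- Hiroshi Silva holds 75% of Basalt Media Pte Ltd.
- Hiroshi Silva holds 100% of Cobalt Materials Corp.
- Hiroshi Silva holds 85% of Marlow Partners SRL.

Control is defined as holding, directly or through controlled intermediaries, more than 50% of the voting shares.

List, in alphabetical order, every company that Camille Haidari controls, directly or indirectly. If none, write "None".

Camille holds 87% of Larkspur, so Camille controls Larkspur.
No other company's threshold is met.

Larkspur Kft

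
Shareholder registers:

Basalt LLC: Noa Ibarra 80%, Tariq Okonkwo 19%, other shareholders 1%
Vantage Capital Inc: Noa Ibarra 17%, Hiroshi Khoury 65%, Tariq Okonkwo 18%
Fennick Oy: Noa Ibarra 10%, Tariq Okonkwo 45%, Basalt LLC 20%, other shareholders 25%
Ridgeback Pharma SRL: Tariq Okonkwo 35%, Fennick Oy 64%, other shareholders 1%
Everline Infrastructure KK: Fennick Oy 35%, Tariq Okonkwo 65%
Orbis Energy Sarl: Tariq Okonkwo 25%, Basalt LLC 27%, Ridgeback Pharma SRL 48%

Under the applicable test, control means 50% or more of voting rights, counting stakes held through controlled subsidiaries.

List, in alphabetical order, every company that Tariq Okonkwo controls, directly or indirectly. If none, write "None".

Tariq holds 65% of Everline, so Tariq controls Everline.
No other company's threshold is met.

Everline Infrastructure KK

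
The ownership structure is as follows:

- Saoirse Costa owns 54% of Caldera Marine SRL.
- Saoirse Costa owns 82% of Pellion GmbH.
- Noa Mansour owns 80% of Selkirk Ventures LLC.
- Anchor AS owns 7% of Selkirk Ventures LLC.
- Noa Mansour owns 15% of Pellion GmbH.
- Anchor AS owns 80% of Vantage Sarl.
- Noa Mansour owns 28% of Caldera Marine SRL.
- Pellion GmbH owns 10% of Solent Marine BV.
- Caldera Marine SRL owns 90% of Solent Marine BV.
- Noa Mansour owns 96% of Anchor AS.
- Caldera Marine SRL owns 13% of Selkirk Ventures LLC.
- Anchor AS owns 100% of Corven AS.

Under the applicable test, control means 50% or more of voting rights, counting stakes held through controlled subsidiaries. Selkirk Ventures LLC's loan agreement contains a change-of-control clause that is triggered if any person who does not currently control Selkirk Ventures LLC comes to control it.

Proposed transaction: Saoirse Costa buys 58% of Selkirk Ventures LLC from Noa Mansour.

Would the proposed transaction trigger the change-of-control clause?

The purchase adds only to Saoirse's holdings (Noa's stake shrinks), so Saoirse is the only person who could newly come to control Selkirk.
Saoirse holds 54% of Caldera, so Saoirse controls Caldera.
Saoirse holds 82% of Pellion, so Saoirse controls Pellion.
Pellion and Caldera together hold 10% + 90% = 100% of Solent, so Saoirse controls Solent.
In Selkirk, Saoirse's side holds only 13%, not ≥ 50%.
So before the transaction, Saoirse does not control Selkirk.
After the purchase, Saoirse holds 58% of Selkirk directly, and Noa's stake falls to 22%.
Caldera and Saoirse together hold 13% + 58% = 71% of Selkirk, so Saoirse controls Selkirk.
Saoirse did not control Selkirk before and does after, so the clause is triggered.

Yes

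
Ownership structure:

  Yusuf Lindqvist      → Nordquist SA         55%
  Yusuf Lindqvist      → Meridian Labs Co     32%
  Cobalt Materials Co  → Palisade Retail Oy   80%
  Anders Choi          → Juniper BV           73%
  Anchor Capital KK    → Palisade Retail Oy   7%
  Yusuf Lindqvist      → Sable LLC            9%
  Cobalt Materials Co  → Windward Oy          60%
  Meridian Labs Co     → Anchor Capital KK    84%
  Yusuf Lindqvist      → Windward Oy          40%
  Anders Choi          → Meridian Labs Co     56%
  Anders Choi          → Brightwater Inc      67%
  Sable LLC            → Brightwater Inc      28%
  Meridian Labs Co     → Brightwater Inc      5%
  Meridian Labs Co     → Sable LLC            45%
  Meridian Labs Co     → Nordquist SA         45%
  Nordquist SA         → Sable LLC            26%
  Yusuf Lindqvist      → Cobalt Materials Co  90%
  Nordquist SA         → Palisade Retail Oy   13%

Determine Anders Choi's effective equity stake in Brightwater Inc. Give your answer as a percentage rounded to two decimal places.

Anders reaches Brightwater along 4 paths.
Via Meridian: 56% × 5% = 2.8%.
Via Meridian → Nordquist → Sable: 56% × 45% × 26% × 28% = 1.83456%.
Via Meridian → Sable: 56% × 45% × 28% = 7.056%.
Direct stake: 67% = 67%.
Total: 2.8% + 1.83456% + 7.056% + 67% = 78.69056%.
Rounded: 78.69%.

78.69%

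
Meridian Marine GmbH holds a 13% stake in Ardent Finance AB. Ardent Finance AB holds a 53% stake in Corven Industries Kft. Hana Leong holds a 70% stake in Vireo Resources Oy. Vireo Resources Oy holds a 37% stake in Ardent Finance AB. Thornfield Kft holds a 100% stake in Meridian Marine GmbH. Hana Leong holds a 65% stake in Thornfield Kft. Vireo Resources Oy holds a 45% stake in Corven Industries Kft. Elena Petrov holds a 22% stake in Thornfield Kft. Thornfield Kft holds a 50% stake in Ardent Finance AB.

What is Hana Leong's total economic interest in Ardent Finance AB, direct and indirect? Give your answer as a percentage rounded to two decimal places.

66.85%

Hana reaches Ardent along 3 paths.
Via Thornfield → Meridian: 65% × 100% × 13% = 8.45%.
Via Thornfield: 65% × 50% = 32.5%.
Via Vireo: 70% × 37% = 25.9%.
Total: 8.45% + 32.5% + 25.9% = 66.85%.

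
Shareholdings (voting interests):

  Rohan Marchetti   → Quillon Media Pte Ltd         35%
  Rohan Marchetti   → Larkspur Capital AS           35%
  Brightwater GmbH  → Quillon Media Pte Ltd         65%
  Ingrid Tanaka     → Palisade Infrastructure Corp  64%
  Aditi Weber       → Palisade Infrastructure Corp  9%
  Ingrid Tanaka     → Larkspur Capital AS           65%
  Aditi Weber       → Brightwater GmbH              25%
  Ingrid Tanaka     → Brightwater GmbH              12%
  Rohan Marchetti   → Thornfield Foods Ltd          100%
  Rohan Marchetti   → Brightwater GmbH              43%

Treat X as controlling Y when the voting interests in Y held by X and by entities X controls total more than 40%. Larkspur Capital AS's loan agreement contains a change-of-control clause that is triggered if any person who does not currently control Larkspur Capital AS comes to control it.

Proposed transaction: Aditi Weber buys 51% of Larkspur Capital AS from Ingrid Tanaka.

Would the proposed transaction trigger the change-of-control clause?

The purchase adds only to Aditi's holdings (Ingrid's stake shrinks), so Aditi is the only person who could newly come to control Larkspur.
Aditi's largest direct stake is 25% in Brightwater, which does not meet the threshold, so Aditi controls no company.
Neither Aditi nor any entity Aditi controls holds any voting interest in Larkspur.
So before the transaction, Aditi does not control Larkspur.
After the purchase, Aditi holds 51% of Larkspur directly, and Ingrid's stake falls to 14%.
Aditi holds 51% of Larkspur, so Aditi controls Larkspur.
Aditi did not control Larkspur before and does after, so the clause is triggered.

Yes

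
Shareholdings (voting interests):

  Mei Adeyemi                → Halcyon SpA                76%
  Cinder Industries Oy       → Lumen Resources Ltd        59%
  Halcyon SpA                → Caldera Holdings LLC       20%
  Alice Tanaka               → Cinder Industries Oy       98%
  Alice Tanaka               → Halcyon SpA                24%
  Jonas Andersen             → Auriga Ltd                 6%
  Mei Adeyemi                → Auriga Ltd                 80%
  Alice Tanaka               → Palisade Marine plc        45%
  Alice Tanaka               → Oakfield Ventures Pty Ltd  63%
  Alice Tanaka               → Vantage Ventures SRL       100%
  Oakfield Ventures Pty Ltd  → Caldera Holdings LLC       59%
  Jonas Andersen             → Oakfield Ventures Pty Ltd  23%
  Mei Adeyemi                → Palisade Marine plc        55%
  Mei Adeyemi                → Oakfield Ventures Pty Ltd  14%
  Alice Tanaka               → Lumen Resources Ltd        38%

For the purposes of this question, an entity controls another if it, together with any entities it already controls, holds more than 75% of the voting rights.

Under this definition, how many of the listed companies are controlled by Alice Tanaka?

Alice holds 98% of Cinder, so Alice controls Cinder.
Alice holds 100% of Vantage, so Alice controls Vantage.
Cinder and Alice together hold 59% + 38% = 97% of Lumen, so Alice controls Lumen.
No other company's threshold is met.
Alice controls 3 companies.

3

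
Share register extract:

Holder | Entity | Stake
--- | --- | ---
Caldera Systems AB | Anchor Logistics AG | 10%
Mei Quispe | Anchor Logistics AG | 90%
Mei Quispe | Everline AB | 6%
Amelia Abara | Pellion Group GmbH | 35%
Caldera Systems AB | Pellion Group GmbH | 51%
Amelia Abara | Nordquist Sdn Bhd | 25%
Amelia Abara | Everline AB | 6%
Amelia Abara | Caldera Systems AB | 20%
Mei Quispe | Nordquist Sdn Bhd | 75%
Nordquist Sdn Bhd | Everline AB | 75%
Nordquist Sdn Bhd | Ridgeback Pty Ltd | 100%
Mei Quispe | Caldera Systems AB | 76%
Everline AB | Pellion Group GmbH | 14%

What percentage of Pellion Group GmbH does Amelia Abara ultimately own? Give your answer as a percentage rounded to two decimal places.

48.67%

Amelia reaches Pellion along 4 paths.
Via Nordquist → Everline: 25% × 75% × 14% = 2.625%.
Via Everline: 6% × 14% = 0.84%.
Direct stake: 35% = 35%.
Via Caldera: 20% × 51% = 10.2%.
Total: 2.625% + 0.84% + 35% + 10.2% = 48.665%.
Rounded: 48.67%.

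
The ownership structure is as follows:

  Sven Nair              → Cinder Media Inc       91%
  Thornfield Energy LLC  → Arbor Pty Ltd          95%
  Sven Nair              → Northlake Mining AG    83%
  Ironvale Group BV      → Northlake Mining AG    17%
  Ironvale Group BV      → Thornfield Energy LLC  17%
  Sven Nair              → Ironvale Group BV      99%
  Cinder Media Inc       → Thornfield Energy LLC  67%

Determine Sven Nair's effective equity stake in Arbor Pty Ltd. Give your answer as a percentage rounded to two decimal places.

Sven reaches Arbor along 2 paths.
Via Cinder → Thornfield: 91% × 67% × 95% = 57.9215%.
Via Ironvale → Thornfield: 99% × 17% × 95% = 15.9885%.
Total: 57.9215% + 15.9885% = 73.91%.

73.91%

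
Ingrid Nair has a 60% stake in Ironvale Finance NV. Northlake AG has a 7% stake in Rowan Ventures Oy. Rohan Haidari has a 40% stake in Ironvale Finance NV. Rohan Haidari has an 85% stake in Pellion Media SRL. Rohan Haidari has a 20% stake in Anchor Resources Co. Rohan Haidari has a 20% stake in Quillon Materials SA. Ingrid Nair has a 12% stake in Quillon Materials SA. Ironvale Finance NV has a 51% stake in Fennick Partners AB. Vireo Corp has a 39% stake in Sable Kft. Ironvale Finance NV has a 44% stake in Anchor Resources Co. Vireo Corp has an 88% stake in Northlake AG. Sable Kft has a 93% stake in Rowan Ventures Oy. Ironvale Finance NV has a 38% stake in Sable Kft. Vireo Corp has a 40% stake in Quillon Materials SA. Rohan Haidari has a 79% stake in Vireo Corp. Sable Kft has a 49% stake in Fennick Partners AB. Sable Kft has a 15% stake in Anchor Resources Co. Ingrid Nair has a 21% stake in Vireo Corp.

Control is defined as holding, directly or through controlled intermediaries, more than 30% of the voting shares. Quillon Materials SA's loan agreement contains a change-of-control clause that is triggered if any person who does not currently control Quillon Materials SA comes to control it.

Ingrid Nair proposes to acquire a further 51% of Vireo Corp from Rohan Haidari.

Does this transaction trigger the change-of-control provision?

The purchase adds only to Ingrid's holdings (Rohan's stake shrinks), so Ingrid is the only person who could newly come to control Quillon.
Ingrid holds 60% of Ironvale, so Ingrid controls Ironvale.
Ironvale holds 38% of Sable, so Ingrid controls Sable.
Ironvale and Sable together hold 44% + 15% = 59% of Anchor, so Ingrid controls Anchor.
Sable holds 93% of Rowan, so Ingrid controls Rowan.
Sable and Ironvale together hold 49% + 51% = 100% of Fennick, so Ingrid controls Fennick.
In Quillon, Ingrid's side holds only 12%, not > 30%.
So before the transaction, Ingrid does not control Quillon.
After the purchase, Ingrid's direct stake in Vireo rises to 21% + 51% = 72%, and Rohan's stake falls to 28%.
Ingrid holds 72% of Vireo, so Ingrid controls Vireo.
Ingrid and Vireo together hold 12% + 40% = 52% of Quillon, so Ingrid controls Quillon.
Ingrid did not control Quillon before and does after, so the clause is triggered.

Yes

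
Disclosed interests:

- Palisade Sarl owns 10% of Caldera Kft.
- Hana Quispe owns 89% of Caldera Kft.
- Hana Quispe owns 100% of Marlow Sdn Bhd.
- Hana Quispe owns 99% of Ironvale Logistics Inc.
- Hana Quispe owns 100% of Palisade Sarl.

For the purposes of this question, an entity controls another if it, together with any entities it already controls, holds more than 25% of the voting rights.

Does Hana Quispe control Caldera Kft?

Hana holds 100% of Palisade, so Hana controls Palisade.
Palisade and Hana together hold 10% + 89% = 99% of Caldera, so Hana controls Caldera.

Yes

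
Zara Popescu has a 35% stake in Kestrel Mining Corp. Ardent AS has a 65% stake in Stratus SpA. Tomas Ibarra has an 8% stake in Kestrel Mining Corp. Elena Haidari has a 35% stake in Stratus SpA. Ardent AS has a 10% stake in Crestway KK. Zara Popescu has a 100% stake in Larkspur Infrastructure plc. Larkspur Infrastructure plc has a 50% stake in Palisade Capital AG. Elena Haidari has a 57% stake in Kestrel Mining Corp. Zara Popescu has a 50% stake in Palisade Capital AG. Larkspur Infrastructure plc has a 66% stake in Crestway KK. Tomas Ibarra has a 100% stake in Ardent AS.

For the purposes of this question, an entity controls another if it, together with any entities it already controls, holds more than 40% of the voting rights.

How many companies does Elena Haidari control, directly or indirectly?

Elena holds 57% of Kestrel, so Elena controls Kestrel.
No other company's threshold is met.
Elena controls 1 company.

1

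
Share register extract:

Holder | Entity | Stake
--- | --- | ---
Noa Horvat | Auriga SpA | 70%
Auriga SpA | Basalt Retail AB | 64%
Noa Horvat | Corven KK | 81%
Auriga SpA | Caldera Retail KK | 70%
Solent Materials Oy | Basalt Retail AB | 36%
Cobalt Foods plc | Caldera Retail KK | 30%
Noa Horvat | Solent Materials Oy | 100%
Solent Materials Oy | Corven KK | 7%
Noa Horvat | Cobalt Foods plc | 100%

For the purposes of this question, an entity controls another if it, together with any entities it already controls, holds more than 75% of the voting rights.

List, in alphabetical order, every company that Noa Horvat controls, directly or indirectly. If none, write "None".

Noa holds 100% of Cobalt, so Noa controls Cobalt.
Noa holds 100% of Solent, so Noa controls Solent.
Noa and Solent together hold 81% + 7% = 88% of Corven, so Noa controls Corven.
No other company's threshold is met.

Cobalt Foods plc, Corven KK, Solent Materials Oy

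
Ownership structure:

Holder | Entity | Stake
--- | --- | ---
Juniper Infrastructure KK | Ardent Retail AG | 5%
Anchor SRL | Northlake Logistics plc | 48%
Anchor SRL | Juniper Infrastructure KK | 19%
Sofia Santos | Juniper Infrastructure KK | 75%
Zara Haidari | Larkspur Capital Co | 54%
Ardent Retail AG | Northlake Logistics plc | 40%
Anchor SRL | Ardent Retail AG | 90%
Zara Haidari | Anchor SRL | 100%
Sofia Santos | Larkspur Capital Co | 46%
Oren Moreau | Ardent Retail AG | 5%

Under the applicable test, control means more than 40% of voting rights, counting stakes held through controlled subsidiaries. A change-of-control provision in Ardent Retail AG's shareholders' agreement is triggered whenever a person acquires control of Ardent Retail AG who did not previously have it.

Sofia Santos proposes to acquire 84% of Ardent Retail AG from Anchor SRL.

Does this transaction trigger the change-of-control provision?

Yes

The purchase adds only to Sofia's holdings (Anchor's stake shrinks), so Sofia is the only person who could newly come to control Ardent.
Sofia holds 46% of Larkspur, so Sofia controls Larkspur.
Sofia holds 75% of Juniper, so Sofia controls Juniper.
In Ardent, Sofia's side holds only 5%, not > 40%.
So before the transaction, Sofia does not control Ardent.
After the purchase, Sofia holds 84% of Ardent directly, and Anchor's stake falls to 6%.
Juniper and Sofia together hold 5% + 84% = 89% of Ardent, so Sofia controls Ardent.
Sofia did not control Ardent before and does after, so the clause is triggered.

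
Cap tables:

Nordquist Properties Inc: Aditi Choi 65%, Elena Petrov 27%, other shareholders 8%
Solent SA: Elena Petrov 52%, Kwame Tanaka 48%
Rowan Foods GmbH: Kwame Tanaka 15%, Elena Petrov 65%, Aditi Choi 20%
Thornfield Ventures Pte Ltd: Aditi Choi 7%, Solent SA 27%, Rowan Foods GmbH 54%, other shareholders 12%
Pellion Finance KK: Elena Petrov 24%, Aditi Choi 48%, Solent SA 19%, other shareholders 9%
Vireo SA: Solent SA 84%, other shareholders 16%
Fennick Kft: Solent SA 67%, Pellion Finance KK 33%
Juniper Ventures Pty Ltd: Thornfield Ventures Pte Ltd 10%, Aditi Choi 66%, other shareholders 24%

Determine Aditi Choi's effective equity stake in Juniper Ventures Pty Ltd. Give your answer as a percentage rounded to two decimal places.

67.78%

Aditi reaches Juniper along 3 paths.
Via Thornfield: 7% × 10% = 0.7%.
Via Rowan → Thornfield: 20% × 54% × 10% = 1.08%.
Direct stake: 66% = 66%.
Total: 0.7% + 1.08% + 66% = 67.78%.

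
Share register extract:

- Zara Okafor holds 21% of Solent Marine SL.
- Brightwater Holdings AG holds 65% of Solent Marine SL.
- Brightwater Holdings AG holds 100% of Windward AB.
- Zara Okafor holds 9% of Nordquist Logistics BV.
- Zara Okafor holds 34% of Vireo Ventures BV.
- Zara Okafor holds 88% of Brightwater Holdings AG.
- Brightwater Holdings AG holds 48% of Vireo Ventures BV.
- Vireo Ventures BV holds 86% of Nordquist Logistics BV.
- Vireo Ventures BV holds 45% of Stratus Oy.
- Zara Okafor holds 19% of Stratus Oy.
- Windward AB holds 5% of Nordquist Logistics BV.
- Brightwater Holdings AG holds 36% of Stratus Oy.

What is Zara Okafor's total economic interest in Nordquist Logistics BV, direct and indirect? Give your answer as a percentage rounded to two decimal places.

Zara reaches Nordquist along 4 paths.
Direct stake: 9% = 9%.
Via Brightwater → Windward: 88% × 100% × 5% = 4.4%.
Via Brightwater → Vireo: 88% × 48% × 86% = 36.3264%.
Via Vireo: 34% × 86% = 29.24%.
Total: 9% + 4.4% + 36.3264% + 29.24% = 78.9664%.
Rounded: 78.97%.

78.97%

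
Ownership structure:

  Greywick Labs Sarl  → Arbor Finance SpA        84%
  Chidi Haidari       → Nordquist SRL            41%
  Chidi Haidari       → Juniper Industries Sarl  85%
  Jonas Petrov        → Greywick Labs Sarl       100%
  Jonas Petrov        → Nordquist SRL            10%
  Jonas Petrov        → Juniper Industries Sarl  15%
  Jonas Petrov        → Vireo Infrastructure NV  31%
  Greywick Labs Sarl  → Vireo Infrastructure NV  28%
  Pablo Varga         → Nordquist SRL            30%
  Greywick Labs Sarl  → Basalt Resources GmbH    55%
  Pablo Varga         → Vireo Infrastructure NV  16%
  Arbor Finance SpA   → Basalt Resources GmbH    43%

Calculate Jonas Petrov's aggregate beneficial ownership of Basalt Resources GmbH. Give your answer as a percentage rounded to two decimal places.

91.12%

Jonas reaches Basalt along 2 paths.
Via Greywick: 100% × 55% = 55%.
Via Greywick → Arbor: 100% × 84% × 43% = 36.12%.
Total: 55% + 36.12% = 91.12%.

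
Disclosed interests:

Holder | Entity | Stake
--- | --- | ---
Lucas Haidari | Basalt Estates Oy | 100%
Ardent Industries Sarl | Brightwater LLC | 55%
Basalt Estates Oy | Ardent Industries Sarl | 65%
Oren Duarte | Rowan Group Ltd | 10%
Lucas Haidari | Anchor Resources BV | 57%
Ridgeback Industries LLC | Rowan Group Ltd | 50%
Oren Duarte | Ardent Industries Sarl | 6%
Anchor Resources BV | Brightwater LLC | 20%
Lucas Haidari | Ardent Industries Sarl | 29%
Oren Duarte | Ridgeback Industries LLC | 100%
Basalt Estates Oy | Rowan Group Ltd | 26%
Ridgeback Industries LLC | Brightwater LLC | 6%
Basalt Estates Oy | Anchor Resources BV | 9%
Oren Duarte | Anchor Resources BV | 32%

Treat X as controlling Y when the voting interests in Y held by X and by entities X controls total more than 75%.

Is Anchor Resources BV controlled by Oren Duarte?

Oren holds 100% of Ridgeback, so Oren controls Ridgeback.
In Anchor, Oren's side holds only 32%, not > 75%.
So Oren does not control Anchor.

No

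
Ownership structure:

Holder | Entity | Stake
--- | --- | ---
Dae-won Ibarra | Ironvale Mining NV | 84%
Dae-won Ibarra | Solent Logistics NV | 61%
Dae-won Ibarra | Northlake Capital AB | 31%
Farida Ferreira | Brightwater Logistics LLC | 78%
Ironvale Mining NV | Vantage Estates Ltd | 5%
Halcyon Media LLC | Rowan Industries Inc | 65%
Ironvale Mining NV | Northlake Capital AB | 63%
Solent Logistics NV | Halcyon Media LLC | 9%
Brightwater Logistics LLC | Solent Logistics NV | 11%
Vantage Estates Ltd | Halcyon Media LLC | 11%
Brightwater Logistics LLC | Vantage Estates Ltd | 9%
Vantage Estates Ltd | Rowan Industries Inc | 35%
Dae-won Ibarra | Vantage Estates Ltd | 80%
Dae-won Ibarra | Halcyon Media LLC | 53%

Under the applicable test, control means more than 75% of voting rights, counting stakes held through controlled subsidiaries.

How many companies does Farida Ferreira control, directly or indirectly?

Farida holds 78% of Brightwater, so Farida controls Brightwater.
No other company's threshold is met.
Farida controls 1 company.

1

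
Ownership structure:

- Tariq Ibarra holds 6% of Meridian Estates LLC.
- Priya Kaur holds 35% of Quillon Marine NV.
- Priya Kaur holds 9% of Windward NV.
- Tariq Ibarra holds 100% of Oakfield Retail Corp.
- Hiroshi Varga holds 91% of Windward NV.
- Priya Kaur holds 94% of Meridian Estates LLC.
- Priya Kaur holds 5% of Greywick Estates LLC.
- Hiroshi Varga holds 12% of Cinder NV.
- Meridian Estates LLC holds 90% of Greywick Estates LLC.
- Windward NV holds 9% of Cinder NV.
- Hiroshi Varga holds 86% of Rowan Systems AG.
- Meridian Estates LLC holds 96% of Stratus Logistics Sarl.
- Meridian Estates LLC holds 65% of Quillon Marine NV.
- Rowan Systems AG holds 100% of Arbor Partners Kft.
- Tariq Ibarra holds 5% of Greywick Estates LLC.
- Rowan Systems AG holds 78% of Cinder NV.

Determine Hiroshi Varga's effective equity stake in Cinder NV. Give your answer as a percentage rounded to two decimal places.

Hiroshi reaches Cinder along 3 paths.
Direct stake: 12% = 12%.
Via Rowan: 86% × 78% = 67.08%.
Via Windward: 91% × 9% = 8.19%.
Total: 12% + 67.08% + 8.19% = 87.27%.

87.27%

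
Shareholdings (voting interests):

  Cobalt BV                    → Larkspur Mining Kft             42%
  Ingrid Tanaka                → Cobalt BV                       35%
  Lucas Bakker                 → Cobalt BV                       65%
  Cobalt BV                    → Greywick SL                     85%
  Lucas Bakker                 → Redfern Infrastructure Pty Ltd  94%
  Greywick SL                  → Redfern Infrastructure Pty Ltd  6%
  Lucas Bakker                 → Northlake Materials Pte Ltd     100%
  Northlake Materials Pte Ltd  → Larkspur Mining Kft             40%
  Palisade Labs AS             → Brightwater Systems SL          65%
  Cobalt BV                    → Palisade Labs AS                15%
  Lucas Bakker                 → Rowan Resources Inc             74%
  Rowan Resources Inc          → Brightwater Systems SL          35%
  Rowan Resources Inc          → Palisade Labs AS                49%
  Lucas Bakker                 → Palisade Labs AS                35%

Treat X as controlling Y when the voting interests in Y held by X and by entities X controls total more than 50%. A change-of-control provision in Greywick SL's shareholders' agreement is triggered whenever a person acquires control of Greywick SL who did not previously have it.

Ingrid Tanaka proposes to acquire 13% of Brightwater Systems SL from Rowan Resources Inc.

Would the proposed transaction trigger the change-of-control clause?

The purchase adds only to Ingrid's holdings (Rowan's stake shrinks), so Ingrid is the only person who could newly come to control Greywick.
Ingrid's largest direct stake is 35% in Cobalt, which does not meet the threshold, so Ingrid controls no company.
Neither Ingrid nor any entity Ingrid controls holds any voting interest in Greywick.
So before the transaction, Ingrid does not control Greywick.
After the purchase, Ingrid holds 13% of Brightwater directly, and Rowan's stake falls to 22%.
Ingrid's side now holds 13% of Brightwater, not > 50%, so Ingrid still does not control Brightwater.
After the transaction, neither Ingrid nor any entity Ingrid controls holds a voting interest in Greywick, so Ingrid still does not control it.
No new person acquires control, so the clause is not triggered.

No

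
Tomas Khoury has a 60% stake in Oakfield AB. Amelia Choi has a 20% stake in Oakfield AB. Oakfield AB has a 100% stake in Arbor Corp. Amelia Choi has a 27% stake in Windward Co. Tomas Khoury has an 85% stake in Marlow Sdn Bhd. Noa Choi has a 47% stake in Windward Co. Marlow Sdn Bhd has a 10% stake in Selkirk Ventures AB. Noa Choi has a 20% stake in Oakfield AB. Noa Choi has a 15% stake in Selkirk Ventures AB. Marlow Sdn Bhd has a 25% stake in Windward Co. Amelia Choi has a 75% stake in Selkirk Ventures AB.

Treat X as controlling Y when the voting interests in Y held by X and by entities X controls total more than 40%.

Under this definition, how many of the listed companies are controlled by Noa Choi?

Noa holds 47% of Windward, so Noa controls Windward.
No other company's threshold is met.
Noa controls 1 company.

1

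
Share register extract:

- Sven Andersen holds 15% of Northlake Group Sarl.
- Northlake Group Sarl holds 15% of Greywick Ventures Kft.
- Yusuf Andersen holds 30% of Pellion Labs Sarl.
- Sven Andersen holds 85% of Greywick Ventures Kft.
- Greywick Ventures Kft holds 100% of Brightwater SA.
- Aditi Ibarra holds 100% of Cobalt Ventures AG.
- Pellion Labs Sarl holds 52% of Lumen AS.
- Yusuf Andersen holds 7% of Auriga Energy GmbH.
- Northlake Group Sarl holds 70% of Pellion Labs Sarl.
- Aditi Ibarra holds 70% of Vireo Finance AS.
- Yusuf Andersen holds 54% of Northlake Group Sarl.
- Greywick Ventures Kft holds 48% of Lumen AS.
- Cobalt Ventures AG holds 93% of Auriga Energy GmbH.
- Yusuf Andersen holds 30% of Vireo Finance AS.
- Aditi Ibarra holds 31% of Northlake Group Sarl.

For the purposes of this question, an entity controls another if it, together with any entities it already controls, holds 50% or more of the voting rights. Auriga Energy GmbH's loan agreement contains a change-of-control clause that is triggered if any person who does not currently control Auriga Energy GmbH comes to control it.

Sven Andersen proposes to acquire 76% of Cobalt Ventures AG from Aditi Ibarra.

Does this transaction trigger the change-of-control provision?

Yes

The purchase adds only to Sven's holdings (Aditi's stake shrinks), so Sven is the only person who could newly come to control Auriga.
Sven holds 85% of Greywick, so Sven controls Greywick.
Greywick holds 100% of Brightwater, so Sven controls Brightwater.
Neither Sven nor any entity Sven controls holds any voting interest in Auriga.
So before the transaction, Sven does not control Auriga.
After the purchase, Sven holds 76% of Cobalt directly, and Aditi's stake falls to 24%.
Sven holds 76% of Cobalt, so Sven controls Cobalt.
Cobalt holds 93% of Auriga, so Sven controls Auriga.
Sven did not control Auriga before and does after, so the clause is triggered.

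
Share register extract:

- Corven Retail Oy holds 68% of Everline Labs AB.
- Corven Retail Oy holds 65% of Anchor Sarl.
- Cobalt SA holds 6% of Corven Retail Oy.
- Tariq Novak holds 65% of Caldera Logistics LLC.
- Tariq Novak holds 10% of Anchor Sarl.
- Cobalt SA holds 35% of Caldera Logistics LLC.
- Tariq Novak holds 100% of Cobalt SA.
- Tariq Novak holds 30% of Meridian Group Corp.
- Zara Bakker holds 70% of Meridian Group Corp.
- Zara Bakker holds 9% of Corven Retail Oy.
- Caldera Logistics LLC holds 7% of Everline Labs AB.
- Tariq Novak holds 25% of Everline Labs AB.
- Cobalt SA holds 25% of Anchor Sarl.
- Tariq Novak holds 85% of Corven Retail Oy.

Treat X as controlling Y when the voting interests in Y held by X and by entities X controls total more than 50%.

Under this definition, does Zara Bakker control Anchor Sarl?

Zara holds 70% of Meridian, so Zara controls Meridian.
Neither Zara nor any entity Zara controls holds any voting interest in Anchor.
So Zara does not control Anchor.

No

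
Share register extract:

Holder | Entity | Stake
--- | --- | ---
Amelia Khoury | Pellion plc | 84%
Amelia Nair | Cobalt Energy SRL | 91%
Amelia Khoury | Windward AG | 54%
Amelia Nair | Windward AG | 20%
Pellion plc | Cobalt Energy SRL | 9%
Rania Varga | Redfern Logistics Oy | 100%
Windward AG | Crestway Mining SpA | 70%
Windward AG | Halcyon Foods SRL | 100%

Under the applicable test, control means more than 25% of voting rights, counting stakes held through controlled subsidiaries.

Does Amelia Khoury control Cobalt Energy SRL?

No

Amelia Khoury holds 84% of Pellion, so Amelia Khoury controls Pellion.
Amelia Khoury holds 54% of Windward, so Amelia Khoury controls Windward.
Windward holds 70% of Crestway, so Amelia Khoury controls Crestway.
Windward holds 100% of Halcyon, so Amelia Khoury controls Halcyon.
In Cobalt, Amelia Khoury's side holds only 9%, not > 25%.
So Amelia Khoury does not control Cobalt.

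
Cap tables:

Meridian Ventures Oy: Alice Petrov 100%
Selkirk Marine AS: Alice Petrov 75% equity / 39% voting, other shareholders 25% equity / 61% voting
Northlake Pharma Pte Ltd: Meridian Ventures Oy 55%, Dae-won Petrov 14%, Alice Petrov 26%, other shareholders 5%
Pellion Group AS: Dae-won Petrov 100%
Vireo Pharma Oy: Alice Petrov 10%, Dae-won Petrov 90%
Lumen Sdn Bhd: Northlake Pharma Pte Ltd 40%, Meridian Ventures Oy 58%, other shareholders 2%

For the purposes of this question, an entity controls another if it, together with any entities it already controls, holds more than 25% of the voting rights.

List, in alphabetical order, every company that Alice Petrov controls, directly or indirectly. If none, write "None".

Lumen Sdn Bhd, Meridian Ventures Oy, Northlake Pharma Pte Ltd, Selkirk Marine AS

Alice holds 100% of Meridian, so Alice controls Meridian.
Alice holds 39% of Selkirk, so Alice controls Selkirk.
Meridian and Alice together hold 55% + 26% = 81% of Northlake, so Alice controls Northlake.
Northlake and Meridian together hold 40% + 58% = 98% of Lumen, so Alice controls Lumen.
No other company's threshold is met.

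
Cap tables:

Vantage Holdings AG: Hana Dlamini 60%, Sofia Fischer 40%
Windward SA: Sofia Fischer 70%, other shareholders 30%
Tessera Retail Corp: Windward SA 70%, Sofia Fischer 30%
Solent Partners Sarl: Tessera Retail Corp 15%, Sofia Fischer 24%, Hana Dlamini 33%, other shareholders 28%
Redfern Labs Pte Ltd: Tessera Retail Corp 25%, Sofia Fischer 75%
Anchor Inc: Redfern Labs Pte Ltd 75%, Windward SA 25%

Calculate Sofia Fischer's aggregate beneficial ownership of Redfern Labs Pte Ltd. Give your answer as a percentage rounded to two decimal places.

Sofia reaches Redfern along 3 paths.
Via Windward → Tessera: 70% × 70% × 25% = 12.25%.
Via Tessera: 30% × 25% = 7.5%.
Direct stake: 75% = 75%.
Total: 12.25% + 7.5% + 75% = 94.75%.

94.75%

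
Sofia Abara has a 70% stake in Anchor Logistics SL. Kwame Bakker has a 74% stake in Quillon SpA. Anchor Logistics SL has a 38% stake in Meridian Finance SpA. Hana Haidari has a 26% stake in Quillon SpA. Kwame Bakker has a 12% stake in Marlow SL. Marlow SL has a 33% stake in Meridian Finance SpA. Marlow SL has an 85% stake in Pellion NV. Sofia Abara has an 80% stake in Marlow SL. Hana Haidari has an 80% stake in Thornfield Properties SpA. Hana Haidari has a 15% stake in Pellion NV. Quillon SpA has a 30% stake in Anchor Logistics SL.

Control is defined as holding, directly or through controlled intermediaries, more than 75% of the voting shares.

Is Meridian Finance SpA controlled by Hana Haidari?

No

Hana holds 80% of Thornfield, so Hana controls Thornfield.
Neither Hana nor any entity Hana controls holds any voting interest in Meridian.
So Hana does not control Meridian.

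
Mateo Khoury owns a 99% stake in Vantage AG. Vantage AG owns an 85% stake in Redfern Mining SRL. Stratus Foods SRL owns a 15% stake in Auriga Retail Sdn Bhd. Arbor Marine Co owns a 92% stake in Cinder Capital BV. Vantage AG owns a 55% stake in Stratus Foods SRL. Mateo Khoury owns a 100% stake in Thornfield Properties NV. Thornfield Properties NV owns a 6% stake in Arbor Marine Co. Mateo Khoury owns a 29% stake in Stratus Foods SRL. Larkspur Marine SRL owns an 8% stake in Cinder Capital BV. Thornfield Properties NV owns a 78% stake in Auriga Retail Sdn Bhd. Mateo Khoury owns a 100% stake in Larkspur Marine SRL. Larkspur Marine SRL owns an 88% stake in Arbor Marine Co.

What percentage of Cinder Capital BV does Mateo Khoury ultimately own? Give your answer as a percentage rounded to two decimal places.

Mateo reaches Cinder along 3 paths.
Via Larkspur → Arbor: 100% × 88% × 92% = 80.96%.
Via Thornfield → Arbor: 100% × 6% × 92% = 5.52%.
Via Larkspur: 100% × 8% = 8%.
Total: 80.96% + 5.52% + 8% = 94.48%.

94.48%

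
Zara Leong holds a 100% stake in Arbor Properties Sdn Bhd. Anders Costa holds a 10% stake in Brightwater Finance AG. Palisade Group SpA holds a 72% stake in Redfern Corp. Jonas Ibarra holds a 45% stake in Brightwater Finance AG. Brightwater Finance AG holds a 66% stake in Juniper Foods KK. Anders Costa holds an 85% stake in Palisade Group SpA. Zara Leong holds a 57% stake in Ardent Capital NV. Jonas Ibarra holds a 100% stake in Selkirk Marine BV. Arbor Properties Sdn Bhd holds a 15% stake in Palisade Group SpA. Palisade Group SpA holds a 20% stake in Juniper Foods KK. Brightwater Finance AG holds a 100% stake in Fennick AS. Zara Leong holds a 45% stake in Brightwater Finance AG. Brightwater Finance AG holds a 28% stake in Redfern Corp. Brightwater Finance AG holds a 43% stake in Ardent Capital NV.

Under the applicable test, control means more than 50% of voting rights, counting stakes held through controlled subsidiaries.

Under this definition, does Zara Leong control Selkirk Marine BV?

No

Zara holds 100% of Arbor, so Zara controls Arbor.
Zara holds 57% of Ardent, so Zara controls Ardent.
Neither Zara nor any entity Zara controls holds any voting interest in Selkirk.
So Zara does not control Selkirk.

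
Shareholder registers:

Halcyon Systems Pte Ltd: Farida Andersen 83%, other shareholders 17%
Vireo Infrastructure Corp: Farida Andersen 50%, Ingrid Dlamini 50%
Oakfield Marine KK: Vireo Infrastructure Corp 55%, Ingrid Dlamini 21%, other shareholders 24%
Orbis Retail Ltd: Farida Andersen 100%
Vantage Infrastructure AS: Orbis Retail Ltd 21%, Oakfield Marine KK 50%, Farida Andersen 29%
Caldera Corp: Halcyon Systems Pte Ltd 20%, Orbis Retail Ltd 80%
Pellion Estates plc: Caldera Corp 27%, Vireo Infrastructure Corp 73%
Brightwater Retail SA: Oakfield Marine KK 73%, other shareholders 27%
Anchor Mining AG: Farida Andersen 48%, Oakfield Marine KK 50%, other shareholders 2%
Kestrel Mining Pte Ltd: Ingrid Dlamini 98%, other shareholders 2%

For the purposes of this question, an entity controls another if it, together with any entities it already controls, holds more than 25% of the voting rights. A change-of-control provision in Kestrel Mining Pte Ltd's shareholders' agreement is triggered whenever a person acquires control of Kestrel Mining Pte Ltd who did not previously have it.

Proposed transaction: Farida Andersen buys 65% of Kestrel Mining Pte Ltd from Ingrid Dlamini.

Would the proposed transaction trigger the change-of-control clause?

Yes

The purchase adds only to Farida's holdings (Ingrid's stake shrinks), so Farida is the only person who could newly come to control Kestrel.
Farida holds 83% of Halcyon, so Farida controls Halcyon.
Farida holds 50% of Vireo, so Farida controls Vireo.
Vireo holds 55% of Oakfield, so Farida controls Oakfield.
Farida holds 100% of Orbis, so Farida controls Orbis.
Orbis and Oakfield and Farida together hold 21% + 50% + 29% = 100% of Vantage, so Farida controls Vantage.
Halcyon and Orbis together hold 20% + 80% = 100% of Caldera, so Farida controls Caldera.
Caldera and Vireo together hold 27% + 73% = 100% of Pellion, so Farida controls Pellion.
Oakfield holds 73% of Brightwater, so Farida controls Brightwater.
Farida and Oakfield together hold 48% + 50% = 98% of Anchor, so Farida controls Anchor.
Neither Farida nor any entity Farida controls holds any voting interest in Kestrel.
So before the transaction, Farida does not control Kestrel.
After the purchase, Farida holds 65% of Kestrel directly, and Ingrid's stake falls to 33%.
Farida holds 65% of Kestrel, so Farida controls Kestrel.
Farida did not control Kestrel before and does after, so the clause is triggered.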